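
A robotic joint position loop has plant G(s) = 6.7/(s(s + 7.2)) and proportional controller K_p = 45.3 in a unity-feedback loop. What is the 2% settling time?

T_s ≈ 1.11 s

The closed-loop denominator s² + 7.2s + 303.5 gives ω_n = √303.5 = 17.42 and ζ = 7.2/(2ω_n) = 0.2066.
2% settling time T_s ≈ 4/(ζω_n) = 4/3.6 = 1.11 s.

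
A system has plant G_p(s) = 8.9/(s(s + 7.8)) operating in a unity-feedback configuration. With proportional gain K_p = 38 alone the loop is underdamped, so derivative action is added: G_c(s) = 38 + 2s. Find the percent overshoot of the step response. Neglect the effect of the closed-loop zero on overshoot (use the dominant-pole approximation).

Forward path: (38 + 2s)·8.9/(s(s+7.8)). The closed-loop characteristic equation is s² + (7.8 + 8.9·2)s + 8.9·38 = 0.
That is s² + 25.6s + 338.2 = 0, so ω_n = 18.39 rad/s and ζ = 25.6/(2·18.39) = 0.696.
%OS = 100·exp(−πζ/√(1−ζ²)) = 4.76%.

4.76%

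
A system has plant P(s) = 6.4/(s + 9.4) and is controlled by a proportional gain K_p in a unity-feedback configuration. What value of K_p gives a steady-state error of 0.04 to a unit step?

K_p = 35.2

Steady-state error for a unit step on this type-0 loop is 1/(1 + K_p·P(0)).
P(0) = 0.6809. Require 1/(1 + K_p·0.6809) = 0.04, so 1 + 0.6809·K_p = 25.
K_p = (25 − 1)/0.6809 = 35.2.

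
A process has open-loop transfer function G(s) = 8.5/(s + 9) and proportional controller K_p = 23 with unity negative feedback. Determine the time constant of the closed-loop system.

Closed-loop transfer function: T(s) = K_p·G(s)/(1 + K_p·G(s)) = 195.5/(s + 9 + 195.5) = 195.5/(s + 204.5).
Time constant τ = 1/204.5 = 0.00489 s.

τ = 0.00489 s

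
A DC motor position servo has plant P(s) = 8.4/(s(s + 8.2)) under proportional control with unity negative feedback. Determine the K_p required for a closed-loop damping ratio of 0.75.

Closed-loop characteristic equation: s² + 8.2s + K_p·8.4 = 0.
So ω_n = √(8.4K_p) and 2ζω_n = 8.2, giving ζ = 8.2/(2√(8.4K_p)).
Setting ζ = 0.75: √(8.4K_p) = 8.2/(2·0.75) = 5.467, so K_p = 29.88/8.4 = 3.56.

K_p = 3.56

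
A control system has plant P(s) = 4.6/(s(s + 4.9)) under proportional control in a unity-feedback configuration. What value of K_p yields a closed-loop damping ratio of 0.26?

Closed-loop characteristic equation: s² + 4.9s + K_p·4.6 = 0.
So ω_n = √(4.6K_p) and 2ζω_n = 4.9, giving ζ = 4.9/(2√(4.6K_p)).
Setting ζ = 0.26: √(4.6K_p) = 4.9/(2·0.26) = 9.423, so K_p = 88.79/4.6 = 19.3.

K_p = 19.3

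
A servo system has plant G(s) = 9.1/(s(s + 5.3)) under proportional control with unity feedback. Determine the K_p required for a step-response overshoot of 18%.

K_p = 3.36

From %OS = 100·exp(−πζ/√(1−ζ²)) = 18%, ζ = −ln(0.18)/√(π²+ln²(0.18)) = 0.4791.
Characteristic equation s² + 5.3s + 9.1K_p = 0 gives ζ = 5.3/(2√(9.1K_p)).
Setting ζ = 0.4791: √(9.1K_p) = 5.3/(2·0.4791) = 5.531, so K_p = 30.59/9.1 = 3.36.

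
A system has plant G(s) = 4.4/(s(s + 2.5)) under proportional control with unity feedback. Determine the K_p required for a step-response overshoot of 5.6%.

K_p = 0.777

From %OS = 100·exp(−πζ/√(1−ζ²)) = 5.6%, ζ = −ln(0.056)/√(π²+ln²(0.056)) = 0.6761.
Characteristic equation s² + 2.5s + 4.4K_p = 0 gives ζ = 2.5/(2√(4.4K_p)).
Setting ζ = 0.6761: √(4.4K_p) = 2.5/(2·0.6761) = 1.849, so K_p = 3.419/4.4 = 0.777.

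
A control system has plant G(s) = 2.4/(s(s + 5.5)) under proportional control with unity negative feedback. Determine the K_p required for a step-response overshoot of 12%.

From %OS = 100·exp(−πζ/√(1−ζ²)) = 12%, ζ = −ln(0.12)/√(π²+ln²(0.12)) = 0.5594.
Characteristic equation s² + 5.5s + 2.4K_p = 0 gives ζ = 5.5/(2√(2.4K_p)).
Setting ζ = 0.5594: √(2.4K_p) = 5.5/(2·0.5594) = 4.916, so K_p = 24.17/2.4 = 10.1.

K_p = 10.1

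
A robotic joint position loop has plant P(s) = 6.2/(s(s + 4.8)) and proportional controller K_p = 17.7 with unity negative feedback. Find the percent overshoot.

47.7%

From 1 + K_pP(s) = 0: s² + 4.8s + 109.7 = 0 ⇒ ω_n = 10.48, ζ = 0.2291.
%OS = 100·exp(−πζ/√(1−ζ²)) = 100·exp(−π·0.2291/√0.9475) = 47.7%.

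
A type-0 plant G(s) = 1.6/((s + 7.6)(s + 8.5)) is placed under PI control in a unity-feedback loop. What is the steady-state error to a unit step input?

The PI controller's integrator makes the forward path type 1, so e_ss to a step is zero.

0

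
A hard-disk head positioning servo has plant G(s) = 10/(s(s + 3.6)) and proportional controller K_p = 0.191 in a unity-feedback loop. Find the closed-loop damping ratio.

ζ = 1.3

The closed-loop denominator is s(s+3.6) + 0.191·10 = s² + 3.6s + 1.91.
Matching s² + 2ζω_n s + ω_n²: ω_n = √1.91 = 1.382 rad/s and 2ζω_n = 3.6, so ζ = 3.6/(2·1.382) = 1.3.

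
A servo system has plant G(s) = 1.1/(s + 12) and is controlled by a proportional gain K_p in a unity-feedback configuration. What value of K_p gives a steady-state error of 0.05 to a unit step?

K_p = 207

For a type-0 loop with proportional control, e_ss = 1/(1 + K_p·G(0)).
G(0) = 0.09167. Require 1/(1 + K_p·0.09167) = 0.05, so 1 + 0.09167·K_p = 20.
K_p = (20 − 1)/0.09167 = 207.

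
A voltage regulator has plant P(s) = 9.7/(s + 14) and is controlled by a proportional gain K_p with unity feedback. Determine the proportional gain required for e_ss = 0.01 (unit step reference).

For a type-0 loop with proportional control, e_ss = 1/(1 + K_p·P(0)).
P(0) = 0.6929. Require 1/(1 + K_p·0.6929) = 0.01, so 1 + 0.6929·K_p = 100.
K_p = (100 − 1)/0.6929 = 143.

K_p = 143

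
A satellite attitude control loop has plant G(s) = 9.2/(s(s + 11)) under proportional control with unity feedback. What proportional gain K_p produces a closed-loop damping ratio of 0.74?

Closed-loop characteristic equation: s² + 11s + K_p·9.2 = 0.
So ω_n = √(9.2K_p) and 2ζω_n = 11, giving ζ = 11/(2√(9.2K_p)).
Setting ζ = 0.74: √(9.2K_p) = 11/(2·0.74) = 7.432, so K_p = 55.24/9.2 = 6.

K_p = 6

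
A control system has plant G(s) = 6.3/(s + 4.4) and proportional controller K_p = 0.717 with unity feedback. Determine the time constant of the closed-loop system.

Closed-loop transfer function: T(s) = K_p·G(s)/(1 + K_p·G(s)) = 4.517/(s + 4.4 + 4.517) = 4.517/(s + 8.917).
Time constant τ = 1/8.917 = 0.112 s.

τ = 0.112 s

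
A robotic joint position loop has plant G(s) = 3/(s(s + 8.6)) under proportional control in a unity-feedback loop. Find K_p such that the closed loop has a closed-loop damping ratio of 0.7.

Closed-loop characteristic equation: s² + 8.6s + K_p·3 = 0.
So ω_n = √(3K_p) and 2ζω_n = 8.6, giving ζ = 8.6/(2√(3K_p)).
Setting ζ = 0.7: √(3K_p) = 8.6/(2·0.7) = 6.143, so K_p = 37.73/3 = 12.6.

K_p = 12.6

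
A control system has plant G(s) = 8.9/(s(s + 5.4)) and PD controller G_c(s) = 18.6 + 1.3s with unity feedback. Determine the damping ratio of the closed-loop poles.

ζ = 0.659

Forward path: (18.6 + 1.3s)·8.9/(s(s+5.4)). The closed-loop characteristic equation is s² + (5.4 + 8.9·1.3)s + 8.9·18.6 = 0.
That is s² + 16.97s + 165.5 = 0, so ω_n = 12.87 rad/s and ζ = 16.97/(2·12.87) = 0.6595.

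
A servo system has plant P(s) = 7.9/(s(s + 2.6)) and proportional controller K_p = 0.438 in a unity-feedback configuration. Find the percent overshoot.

4.64%

Closed-loop characteristic equation: s² + 2.6s + 3.46 = 0, so ω_n = 1.86 rad/s and ζ = 2.6/(2·1.86) = 0.6989.
%OS = 100·exp(−πζ/√(1−ζ²)) = 100·exp(−π·0.6989/√0.5116) = 4.64%.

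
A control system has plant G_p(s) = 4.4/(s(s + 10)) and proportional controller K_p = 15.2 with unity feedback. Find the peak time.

From 1 + K_pG_p(s) = 0: s² + 10s + 66.88 = 0 ⇒ ω_n = 8.178, ζ = 0.6114.
Damped frequency ω_d = ω_n√(1−ζ²) = 6.471 rad/s, so peak time T_p = π/ω_d = 0.485 s.

T_p = 0.485 s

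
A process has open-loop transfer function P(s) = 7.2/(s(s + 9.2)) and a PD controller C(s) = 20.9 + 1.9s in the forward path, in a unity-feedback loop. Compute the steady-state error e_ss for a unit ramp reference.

0.0611

The loop has one pole at the origin (type 1). Velocity error constant K_v = lim_{s→0} s·C(s)P(s) = 20.9·7.2/9.2 = 16.36.
Steady-state error to a unit ramp: e_ss = 1/K_v = 0.0611.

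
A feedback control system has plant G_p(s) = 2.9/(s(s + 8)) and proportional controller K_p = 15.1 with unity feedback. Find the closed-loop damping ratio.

1 + K_p·G_p(s) = 0 gives s² + 8s + 43.79 = 0.
Matching s² + 2ζω_n s + ω_n²: ω_n = √43.79 = 6.617 rad/s and 2ζω_n = 8, so ζ = 8/(2·6.617) = 0.604.

ζ = 0.604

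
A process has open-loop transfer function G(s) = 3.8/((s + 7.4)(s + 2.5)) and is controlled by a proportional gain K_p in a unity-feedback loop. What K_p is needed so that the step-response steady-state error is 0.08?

K_p = 56

Steady-state error for a unit step on this type-0 loop is 1/(1 + K_p·G(0)).
G(0) = 0.2054. Require 1/(1 + K_p·0.2054) = 0.08, so 1 + 0.2054·K_p = 12.5.
K_p = (12.5 − 1)/0.2054 = 56.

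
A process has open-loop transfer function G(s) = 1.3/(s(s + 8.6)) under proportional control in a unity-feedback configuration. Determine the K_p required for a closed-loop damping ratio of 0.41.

Closed-loop characteristic equation: s² + 8.6s + K_p·1.3 = 0.
So ω_n = √(1.3K_p) and 2ζω_n = 8.6, giving ζ = 8.6/(2√(1.3K_p)).
Setting ζ = 0.41: √(1.3K_p) = 8.6/(2·0.41) = 10.49, so K_p = 110/1.3 = 84.6.

K_p = 84.6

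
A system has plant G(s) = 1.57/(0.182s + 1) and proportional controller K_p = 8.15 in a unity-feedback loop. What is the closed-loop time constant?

Closed loop: T(s) = K_p·G/(1+K_p·G) = 12.8/(0.182s + 1 + 12.8), with pole at s = −(1 + 12.8)/0.182 = −75.8.
Closed-loop time constant τ = 1/75.8 = 0.0132 s.

τ = 0.0132 s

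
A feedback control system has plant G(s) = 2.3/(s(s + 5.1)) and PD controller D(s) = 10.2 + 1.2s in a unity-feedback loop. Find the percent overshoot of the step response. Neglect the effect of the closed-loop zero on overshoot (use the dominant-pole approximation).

Forward path: (10.2 + 1.2s)·2.3/(s(s+5.1)). The closed-loop characteristic equation is s² + (5.1 + 2.3·1.2)s + 2.3·10.2 = 0.
That is s² + 7.86s + 23.46 = 0, so ω_n = 4.844 rad/s and ζ = 7.86/(2·4.844) = 0.8114.
%OS = 100·exp(−πζ/√(1−ζ²)) = 1.28%.

1.28%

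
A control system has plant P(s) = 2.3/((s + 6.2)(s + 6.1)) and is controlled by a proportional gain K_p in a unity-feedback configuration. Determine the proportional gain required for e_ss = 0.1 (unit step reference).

K_p = 148

For a type-0 loop with proportional control, e_ss = 1/(1 + K_p·P(0)).
P(0) = 0.06081. Require 1/(1 + K_p·0.06081) = 0.1, so 1 + 0.06081·K_p = 10.
K_p = (10 − 1)/0.06081 = 148.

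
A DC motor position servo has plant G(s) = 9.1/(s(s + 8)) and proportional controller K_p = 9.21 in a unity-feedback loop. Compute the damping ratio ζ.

ζ = 0.437

The closed-loop denominator is s(s+8) + 9.21·9.1 = s² + 8s + 83.81.
So ω_n² = 83.81 ⇒ ω_n = 9.155 rad/s, and ζ = 8/(2ω_n) = 0.437.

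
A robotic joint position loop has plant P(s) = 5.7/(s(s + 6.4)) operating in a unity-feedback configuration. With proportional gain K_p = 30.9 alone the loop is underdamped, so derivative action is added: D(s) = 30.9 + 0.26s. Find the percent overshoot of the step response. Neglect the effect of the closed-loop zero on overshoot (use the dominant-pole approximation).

Forward path: (30.9 + 0.26s)·5.7/(s(s+6.4)). The closed-loop characteristic equation is s² + (6.4 + 5.7·0.26)s + 5.7·30.9 = 0.
That is s² + 7.882s + 176.1 = 0, so ω_n = 13.27 rad/s and ζ = 7.882/(2·13.27) = 0.297.
%OS = 100·exp(−πζ/√(1−ζ²)) = 37.6%.

37.6%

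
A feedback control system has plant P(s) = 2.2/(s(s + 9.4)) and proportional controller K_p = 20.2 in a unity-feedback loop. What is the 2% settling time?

T_s ≈ 0.851 s

The closed-loop denominator s² + 9.4s + 44.44 gives ω_n = √44.44 = 6.666 and ζ = 9.4/(2ω_n) = 0.705.
2% settling time T_s ≈ 4/(ζω_n) = 4/4.7 = 0.851 s.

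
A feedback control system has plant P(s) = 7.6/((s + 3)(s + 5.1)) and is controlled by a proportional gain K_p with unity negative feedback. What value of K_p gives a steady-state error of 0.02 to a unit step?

For a type-0 loop with proportional control, e_ss = 1/(1 + K_p·P(0)).
P(0) = 0.4967. Require 1/(1 + K_p·0.4967) = 0.02, so 1 + 0.4967·K_p = 50.
K_p = (50 − 1)/0.4967 = 98.6.

K_p = 98.6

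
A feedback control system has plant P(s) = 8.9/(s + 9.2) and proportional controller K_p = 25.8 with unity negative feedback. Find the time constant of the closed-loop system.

Closed-loop transfer function: T(s) = K_p·P(s)/(1 + K_p·P(s)) = 229.6/(s + 9.2 + 229.6) = 229.6/(s + 238.8).
Time constant τ = 1/238.8 = 0.00419 s.

τ = 0.00419 s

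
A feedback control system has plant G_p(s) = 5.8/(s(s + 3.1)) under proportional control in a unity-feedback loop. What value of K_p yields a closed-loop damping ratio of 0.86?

Closed-loop characteristic equation: s² + 3.1s + K_p·5.8 = 0.
So ω_n = √(5.8K_p) and 2ζω_n = 3.1, giving ζ = 3.1/(2√(5.8K_p)).
Setting ζ = 0.86: √(5.8K_p) = 3.1/(2·0.86) = 1.802, so K_p = 3.248/5.8 = 0.56.

K_p = 0.56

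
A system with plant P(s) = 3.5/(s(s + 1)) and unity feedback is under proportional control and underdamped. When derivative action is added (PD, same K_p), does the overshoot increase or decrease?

With PD the characteristic equation becomes s² + (a + K·K_d)s + K·K_p = 0; the damping term grows, ζ rises, overshoot falls.

decrease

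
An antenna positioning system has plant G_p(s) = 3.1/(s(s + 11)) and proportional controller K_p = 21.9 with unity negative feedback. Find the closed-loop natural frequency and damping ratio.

ω_n = 8.24 rad/s, ζ = 0.668

1 + K_p·G_p(s) = 0 gives s² + 11s + 67.89 = 0.
So ω_n² = 67.89 ⇒ ω_n = 8.24 rad/s, and ζ = 11/(2ω_n) = 0.668.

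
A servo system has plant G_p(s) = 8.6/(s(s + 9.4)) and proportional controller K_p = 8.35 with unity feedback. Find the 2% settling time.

From 1 + K_pG_p(s) = 0: s² + 9.4s + 71.81 = 0 ⇒ ω_n = 8.474, ζ = 0.5546.
2% settling time T_s ≈ 4/(ζω_n) = 4/4.7 = 0.851 s.

T_s ≈ 0.851 s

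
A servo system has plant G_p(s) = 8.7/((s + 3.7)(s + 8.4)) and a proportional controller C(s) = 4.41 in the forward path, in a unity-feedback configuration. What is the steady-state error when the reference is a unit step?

The loop is type 0. Static position error constant K_pos = C(0)·G_p(0) = 4.41·0.2799 = 1.234.
Steady-state error to a unit step: e_ss = 1/(1+K_pos) = 1/2.234 = 0.448.

0.448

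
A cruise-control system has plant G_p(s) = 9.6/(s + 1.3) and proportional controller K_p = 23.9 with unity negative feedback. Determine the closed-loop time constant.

Closed-loop transfer function: T(s) = K_p·G_p(s)/(1 + K_p·G_p(s)) = 229.4/(s + 1.3 + 229.4) = 229.4/(s + 230.7).
Time constant τ = 1/230.7 = 0.00433 s.

τ = 0.00433 s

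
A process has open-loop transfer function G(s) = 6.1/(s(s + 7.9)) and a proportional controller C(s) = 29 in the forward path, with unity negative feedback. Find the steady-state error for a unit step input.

The open loop C(s)G(s) has a pole at the origin (type 1), so the static position error constant is infinite and e_ss = 1/(1+∞) = 0.

0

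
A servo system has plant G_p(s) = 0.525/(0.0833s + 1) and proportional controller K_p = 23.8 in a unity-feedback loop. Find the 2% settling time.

T_s ≈ 0.0247 s

Closed loop: T(s) = K_p·G_p/(1+K_p·G_p) = 12.5/(0.0833s + 1 + 12.5), with pole at s = −(1 + 12.5)/0.0833 = −162.
τ = 1/162 = 0.006173 s, so 2% settling time ≈ 4τ = 0.0247 s.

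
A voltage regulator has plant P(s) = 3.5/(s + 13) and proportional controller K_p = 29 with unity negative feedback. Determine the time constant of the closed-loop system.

Closed-loop transfer function: T(s) = K_p·P(s)/(1 + K_p·P(s)) = 101.5/(s + 13 + 101.5) = 101.5/(s + 114.5).
Time constant τ = 1/114.5 = 0.00873 s.

τ = 0.00873 s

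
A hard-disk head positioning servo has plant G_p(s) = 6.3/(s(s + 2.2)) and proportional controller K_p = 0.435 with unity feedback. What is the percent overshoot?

From 1 + K_pG_p(s) = 0: s² + 2.2s + 2.74 = 0 ⇒ ω_n = 1.655, ζ = 0.6645.
%OS = 100·exp(−πζ/√(1−ζ²)) = 100·exp(−π·0.6645/√0.5585) = 6.12%.

6.12%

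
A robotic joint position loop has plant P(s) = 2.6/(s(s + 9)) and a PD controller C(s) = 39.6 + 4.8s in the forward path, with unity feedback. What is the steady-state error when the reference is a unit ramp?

The loop has one pole at the origin (type 1). Velocity error constant K_v = lim_{s→0} s·C(s)P(s) = 39.6·2.6/9 = 11.44.
Steady-state error to a unit ramp: e_ss = 1/K_v = 0.0874.

0.0874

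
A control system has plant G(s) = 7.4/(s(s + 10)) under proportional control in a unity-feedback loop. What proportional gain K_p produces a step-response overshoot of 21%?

K_p = 17.1

From %OS = 100·exp(−πζ/√(1−ζ²)) = 21%, ζ = −ln(0.21)/√(π²+ln²(0.21)) = 0.4449.
Characteristic equation s² + 10s + 7.4K_p = 0 gives ζ = 10/(2√(7.4K_p)).
Setting ζ = 0.4449: √(7.4K_p) = 10/(2·0.4449) = 11.24, so K_p = 126.3/7.4 = 17.1.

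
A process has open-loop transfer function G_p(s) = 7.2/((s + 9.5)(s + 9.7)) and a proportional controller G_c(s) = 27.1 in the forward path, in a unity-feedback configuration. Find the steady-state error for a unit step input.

The loop is type 0. Static position error constant K_pos = G_c(0)·G_p(0) = 27.1·0.07813 = 2.117.
Steady-state error to a unit step: e_ss = 1/(1+K_pos) = 1/3.117 = 0.321.

0.321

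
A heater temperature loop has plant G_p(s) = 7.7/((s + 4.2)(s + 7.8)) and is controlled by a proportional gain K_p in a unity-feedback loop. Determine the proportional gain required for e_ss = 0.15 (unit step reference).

K_p = 24.1

For a type-0 loop with proportional control, e_ss = 1/(1 + K_p·G_p(0)).
G_p(0) = 0.235. Require 1/(1 + K_p·0.235) = 0.15, so 1 + 0.235·K_p = 6.667.
K_p = (6.667 − 1)/0.235 = 24.1.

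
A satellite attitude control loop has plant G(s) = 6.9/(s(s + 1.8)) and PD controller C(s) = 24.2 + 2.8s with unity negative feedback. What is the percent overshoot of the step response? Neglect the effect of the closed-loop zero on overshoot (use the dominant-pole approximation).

Forward path: (24.2 + 2.8s)·6.9/(s(s+1.8)). The closed-loop characteristic equation is s² + (1.8 + 6.9·2.8)s + 6.9·24.2 = 0.
That is s² + 21.12s + 167 = 0, so ω_n = 12.92 rad/s and ζ = 21.12/(2·12.92) = 0.8172.
%OS = 100·exp(−πζ/√(1−ζ²)) = 1.16%.

1.16%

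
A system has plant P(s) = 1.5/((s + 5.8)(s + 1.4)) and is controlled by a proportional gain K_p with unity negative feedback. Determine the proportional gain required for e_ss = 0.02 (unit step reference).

For a type-0 loop with proportional control, e_ss = 1/(1 + K_p·P(0)).
P(0) = 0.1847. Require 1/(1 + K_p·0.1847) = 0.02, so 1 + 0.1847·K_p = 50.
K_p = (50 − 1)/0.1847 = 265.

K_p = 265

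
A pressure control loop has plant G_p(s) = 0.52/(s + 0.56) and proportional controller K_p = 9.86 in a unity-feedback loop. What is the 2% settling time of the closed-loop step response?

T_s ≈ 0.703 s

Closed-loop transfer function: T(s) = K_p·G_p(s)/(1 + K_p·G_p(s)) = 5.127/(s + 0.56 + 5.127) = 5.127/(s + 5.687).
Time constant τ = 1/5.687 = 0.1758 s, so the 2% settling time is about 4τ = 0.703 s.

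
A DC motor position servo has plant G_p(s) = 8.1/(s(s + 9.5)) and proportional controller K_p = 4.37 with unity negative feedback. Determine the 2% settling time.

T_s ≈ 0.842 s

The closed-loop denominator s² + 9.5s + 35.4 gives ω_n = √35.4 = 5.95 and ζ = 9.5/(2ω_n) = 0.7984.
2% settling time T_s ≈ 4/(ζω_n) = 4/4.75 = 0.842 s.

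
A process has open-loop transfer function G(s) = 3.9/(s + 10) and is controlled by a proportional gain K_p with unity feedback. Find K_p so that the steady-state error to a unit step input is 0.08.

The loop is type 0, so e_ss(step) = 1/(1 + K_pos) with K_pos = K_p·G(0).
G(0) = 0.39. Require 1/(1 + K_p·0.39) = 0.08, so 1 + 0.39·K_p = 12.5.
K_p = (12.5 − 1)/0.39 = 29.5.

K_p = 29.5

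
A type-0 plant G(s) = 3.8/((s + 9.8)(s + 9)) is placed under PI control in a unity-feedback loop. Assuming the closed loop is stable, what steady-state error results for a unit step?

0

The PI controller's integrator makes the forward path type 1, so e_ss to a step is zero.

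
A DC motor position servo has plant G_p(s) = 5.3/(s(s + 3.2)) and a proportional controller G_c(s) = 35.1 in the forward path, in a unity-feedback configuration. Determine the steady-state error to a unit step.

The open loop G_c(s)G_p(s) has a pole at the origin (type 1), so the static position error constant is infinite and e_ss = 1/(1+∞) = 0.

0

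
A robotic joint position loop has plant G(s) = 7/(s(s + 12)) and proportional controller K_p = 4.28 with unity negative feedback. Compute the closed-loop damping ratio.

The closed-loop denominator is s(s+12) + 4.28·7 = s² + 12s + 29.96.
Matching s² + 2ζω_n s + ω_n²: ω_n = √29.96 = 5.474 rad/s and 2ζω_n = 12, so ζ = 12/(2·5.474) = 1.1.

ζ = 1.1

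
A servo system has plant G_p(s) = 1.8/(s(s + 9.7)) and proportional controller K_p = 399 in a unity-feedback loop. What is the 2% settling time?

T_s ≈ 0.825 s

From 1 + K_pG_p(s) = 0: s² + 9.7s + 718.2 = 0 ⇒ ω_n = 26.8, ζ = 0.181.
2% settling time T_s ≈ 4/(ζω_n) = 4/4.85 = 0.825 s.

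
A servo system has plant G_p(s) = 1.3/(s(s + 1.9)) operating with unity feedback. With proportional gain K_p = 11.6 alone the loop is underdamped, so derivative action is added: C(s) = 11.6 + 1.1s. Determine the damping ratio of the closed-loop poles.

ζ = 0.429

Forward path: (11.6 + 1.1s)·1.3/(s(s+1.9)). The closed-loop characteristic equation is s² + (1.9 + 1.3·1.1)s + 1.3·11.6 = 0.
That is s² + 3.33s + 15.08 = 0, so ω_n = 3.883 rad/s and ζ = 3.33/(2·3.883) = 0.4288.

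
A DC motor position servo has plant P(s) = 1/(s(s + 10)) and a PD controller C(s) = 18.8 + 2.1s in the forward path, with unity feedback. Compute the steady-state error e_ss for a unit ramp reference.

0.532

The loop has one pole at the origin (type 1). Velocity error constant K_v = lim_{s→0} s·C(s)P(s) = 18.8·1/10 = 1.88.
Steady-state error to a unit ramp: e_ss = 1/K_v = 0.532.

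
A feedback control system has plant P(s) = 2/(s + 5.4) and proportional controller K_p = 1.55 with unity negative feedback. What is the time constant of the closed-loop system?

τ = 0.118 s

Closed-loop transfer function: T(s) = K_p·P(s)/(1 + K_p·P(s)) = 3.1/(s + 5.4 + 3.1) = 3.1/(s + 8.5).
Time constant τ = 1/8.5 = 0.118 s.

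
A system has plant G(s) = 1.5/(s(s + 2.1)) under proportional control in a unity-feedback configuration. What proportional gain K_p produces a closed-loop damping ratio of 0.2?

K_p = 18.4

Closed-loop characteristic equation: s² + 2.1s + K_p·1.5 = 0.
So ω_n = √(1.5K_p) and 2ζω_n = 2.1, giving ζ = 2.1/(2√(1.5K_p)).
Setting ζ = 0.2: √(1.5K_p) = 2.1/(2·0.2) = 5.25, so K_p = 27.56/1.5 = 18.4.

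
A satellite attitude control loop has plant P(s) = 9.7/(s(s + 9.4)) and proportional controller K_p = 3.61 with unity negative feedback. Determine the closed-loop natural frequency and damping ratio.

The closed-loop denominator is s(s+9.4) + 3.61·9.7 = s² + 9.4s + 35.02.
Matching s² + 2ζω_n s + ω_n²: ω_n = √35.02 = 5.918 rad/s and 2ζω_n = 9.4, so ζ = 9.4/(2·5.918) = 0.794.

ω_n = 5.92 rad/s, ζ = 0.794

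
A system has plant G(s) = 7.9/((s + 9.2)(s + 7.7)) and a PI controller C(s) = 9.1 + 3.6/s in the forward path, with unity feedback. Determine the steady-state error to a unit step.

0

The open loop C(s)G(s) has a pole at the origin (type 1), so the static position error constant is infinite and e_ss = 1/(1+∞) = 0.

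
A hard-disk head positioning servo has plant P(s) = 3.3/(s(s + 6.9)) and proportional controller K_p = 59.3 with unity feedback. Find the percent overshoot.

The closed-loop denominator s² + 6.9s + 195.7 gives ω_n = √195.7 = 13.99 and ζ = 6.9/(2ω_n) = 0.2466.
%OS = 100·exp(−πζ/√(1−ζ²)) = 100·exp(−π·0.2466/√0.9392) = 45%.

45%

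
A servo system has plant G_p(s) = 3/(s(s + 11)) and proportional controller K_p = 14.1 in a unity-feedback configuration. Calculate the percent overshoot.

From 1 + K_pG_p(s) = 0: s² + 11s + 42.3 = 0 ⇒ ω_n = 6.504, ζ = 0.8457.
%OS = 100·exp(−πζ/√(1−ζ²)) = 100·exp(−π·0.8457/√0.2849) = 0.689%.

0.689%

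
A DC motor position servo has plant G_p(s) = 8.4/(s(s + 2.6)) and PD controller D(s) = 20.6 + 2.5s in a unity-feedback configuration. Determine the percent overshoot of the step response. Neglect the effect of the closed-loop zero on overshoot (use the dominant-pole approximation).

0.17%

Forward path: (20.6 + 2.5s)·8.4/(s(s+2.6)). The closed-loop characteristic equation is s² + (2.6 + 8.4·2.5)s + 8.4·20.6 = 0.
That is s² + 23.6s + 173 = 0, so ω_n = 13.15 rad/s and ζ = 23.6/(2·13.15) = 0.897.
%OS = 100·exp(−πζ/√(1−ζ²)) = 0.17%.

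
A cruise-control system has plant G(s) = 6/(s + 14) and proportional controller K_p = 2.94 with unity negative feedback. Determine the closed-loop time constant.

Closed-loop transfer function: T(s) = K_p·G(s)/(1 + K_p·G(s)) = 17.64/(s + 14 + 17.64) = 17.64/(s + 31.64).
Time constant τ = 1/31.64 = 0.0316 s.

τ = 0.0316 s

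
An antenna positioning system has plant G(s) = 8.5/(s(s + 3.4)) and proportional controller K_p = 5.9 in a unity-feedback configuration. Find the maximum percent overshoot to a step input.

Closed-loop characteristic equation: s² + 3.4s + 50.15 = 0, so ω_n = 7.082 rad/s and ζ = 3.4/(2·7.082) = 0.2401.
%OS = 100·exp(−πζ/√(1−ζ²)) = 100·exp(−π·0.2401/√0.9424) = 46%.

46%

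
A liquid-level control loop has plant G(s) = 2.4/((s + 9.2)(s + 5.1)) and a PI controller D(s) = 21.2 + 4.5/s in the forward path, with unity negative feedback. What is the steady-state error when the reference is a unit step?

The open loop D(s)G(s) has a pole at the origin (type 1), so the static position error constant is infinite and e_ss = 1/(1+∞) = 0.

0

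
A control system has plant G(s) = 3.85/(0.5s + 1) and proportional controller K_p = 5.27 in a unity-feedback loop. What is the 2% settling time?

Closed loop: T(s) = K_p·G/(1+K_p·G) = 20.29/(0.5s + 1 + 20.29), with pole at s = −(1 + 20.29)/0.5 = −42.58.
τ = 1/42.58 = 0.02349 s, so 2% settling time ≈ 4τ = 0.0939 s.

T_s ≈ 0.0939 s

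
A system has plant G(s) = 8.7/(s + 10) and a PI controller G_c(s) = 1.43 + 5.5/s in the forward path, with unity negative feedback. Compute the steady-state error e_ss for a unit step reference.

0

The open loop G_c(s)G(s) has a pole at the origin (type 1), so the static position error constant is infinite and e_ss = 1/(1+∞) = 0.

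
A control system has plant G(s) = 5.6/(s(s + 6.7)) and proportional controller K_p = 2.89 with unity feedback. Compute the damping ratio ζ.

ζ = 0.833

1 + K_p·G(s) = 0 gives s² + 6.7s + 16.18 = 0.
Matching s² + 2ζω_n s + ω_n²: ω_n = √16.18 = 4.023 rad/s and 2ζω_n = 6.7, so ζ = 6.7/(2·4.023) = 0.833.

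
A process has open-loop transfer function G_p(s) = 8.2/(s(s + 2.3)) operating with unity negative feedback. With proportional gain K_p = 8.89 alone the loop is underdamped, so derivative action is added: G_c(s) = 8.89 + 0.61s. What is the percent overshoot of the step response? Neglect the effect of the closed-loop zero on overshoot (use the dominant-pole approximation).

22.6%

Forward path: (8.89 + 0.61s)·8.2/(s(s+2.3)). The closed-loop characteristic equation is s² + (2.3 + 8.2·0.61)s + 8.2·8.89 = 0.
That is s² + 7.302s + 72.9 = 0, so ω_n = 8.538 rad/s and ζ = 7.302/(2·8.538) = 0.4276.
%OS = 100·exp(−πζ/√(1−ζ²)) = 22.6%.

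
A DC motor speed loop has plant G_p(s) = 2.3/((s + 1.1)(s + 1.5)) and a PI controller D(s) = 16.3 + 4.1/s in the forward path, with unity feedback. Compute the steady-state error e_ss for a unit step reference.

The open loop D(s)G_p(s) has a pole at the origin (type 1), so the static position error constant is infinite and e_ss = 1/(1+∞) = 0.

0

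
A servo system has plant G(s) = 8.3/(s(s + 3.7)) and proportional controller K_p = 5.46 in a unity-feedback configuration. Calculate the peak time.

From 1 + K_pG(s) = 0: s² + 3.7s + 45.32 = 0 ⇒ ω_n = 6.732, ζ = 0.2748.
Damped frequency ω_d = ω_n√(1−ζ²) = 6.473 rad/s, so peak time T_p = π/ω_d = 0.485 s.

T_p = 0.485 s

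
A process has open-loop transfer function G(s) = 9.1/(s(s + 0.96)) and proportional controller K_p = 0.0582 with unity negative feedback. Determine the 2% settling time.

From 1 + K_pG(s) = 0: s² + 0.96s + 0.5296 = 0 ⇒ ω_n = 0.7277, ζ = 0.6596.
2% settling time T_s ≈ 4/(ζω_n) = 4/0.48 = 8.33 s.

T_s ≈ 8.33 s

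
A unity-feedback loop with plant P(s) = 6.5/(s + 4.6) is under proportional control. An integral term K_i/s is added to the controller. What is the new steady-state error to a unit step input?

The integrator makes K_pos = lim_{s→0} C(s)G(s) infinite, so e_ss = 1/(1+K_pos) = 0.

0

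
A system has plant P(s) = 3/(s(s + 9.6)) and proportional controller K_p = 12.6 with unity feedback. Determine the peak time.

T_p = 0.818 s

The closed-loop denominator s² + 9.6s + 37.8 gives ω_n = √37.8 = 6.148 and ζ = 9.6/(2ω_n) = 0.7807.
Damped frequency ω_d = ω_n√(1−ζ²) = 3.842 rad/s, so peak time T_p = π/ω_d = 0.818 s.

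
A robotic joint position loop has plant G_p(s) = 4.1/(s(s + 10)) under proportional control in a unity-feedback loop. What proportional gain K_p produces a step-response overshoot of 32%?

K_p = 52.5

From %OS = 100·exp(−πζ/√(1−ζ²)) = 32%, ζ = −ln(0.32)/√(π²+ln²(0.32)) = 0.341.
Characteristic equation s² + 10s + 4.1K_p = 0 gives ζ = 10/(2√(4.1K_p)).
Setting ζ = 0.341: √(4.1K_p) = 10/(2·0.341) = 14.66, so K_p = 215/4.1 = 52.5.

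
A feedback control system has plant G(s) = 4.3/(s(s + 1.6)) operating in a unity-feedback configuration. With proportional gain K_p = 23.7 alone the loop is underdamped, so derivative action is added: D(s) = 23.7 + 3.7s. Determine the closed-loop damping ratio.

ζ = 0.867

Forward path: (23.7 + 3.7s)·4.3/(s(s+1.6)). The closed-loop characteristic equation is s² + (1.6 + 4.3·3.7)s + 4.3·23.7 = 0.
That is s² + 17.51s + 101.9 = 0, so ω_n = 10.1 rad/s and ζ = 17.51/(2·10.1) = 0.8673.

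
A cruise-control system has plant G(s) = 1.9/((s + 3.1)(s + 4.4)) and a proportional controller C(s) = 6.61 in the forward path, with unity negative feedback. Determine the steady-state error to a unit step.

0.521

The loop is type 0. Static position error constant K_pos = C(0)·G(0) = 6.61·0.1393 = 0.9207.
Steady-state error to a unit step: e_ss = 1/(1+K_pos) = 1/1.921 = 0.521.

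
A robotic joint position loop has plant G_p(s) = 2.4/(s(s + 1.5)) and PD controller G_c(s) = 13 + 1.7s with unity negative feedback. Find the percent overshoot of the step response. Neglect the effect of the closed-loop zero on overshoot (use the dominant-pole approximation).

16.3%

Forward path: (13 + 1.7s)·2.4/(s(s+1.5)). The closed-loop characteristic equation is s² + (1.5 + 2.4·1.7)s + 2.4·13 = 0.
That is s² + 5.58s + 31.2 = 0, so ω_n = 5.586 rad/s and ζ = 5.58/(2·5.586) = 0.4995.
%OS = 100·exp(−πζ/√(1−ζ²)) = 16.3%.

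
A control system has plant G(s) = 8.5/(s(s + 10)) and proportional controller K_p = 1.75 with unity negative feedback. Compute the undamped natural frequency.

ω_n = 3.86 rad/s

The closed-loop denominator is s(s+10) + 1.75·8.5 = s² + 10s + 14.88.
Matching s² + 2ζω_n s + ω_n²: ω_n = √14.88 = 3.857 rad/s and 2ζω_n = 10, so ζ = 10/(2·3.857) = 1.3.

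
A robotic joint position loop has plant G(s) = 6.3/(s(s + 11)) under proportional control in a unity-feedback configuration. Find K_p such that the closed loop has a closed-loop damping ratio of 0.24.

Closed-loop characteristic equation: s² + 11s + K_p·6.3 = 0.
So ω_n = √(6.3K_p) and 2ζω_n = 11, giving ζ = 11/(2√(6.3K_p)).
Setting ζ = 0.24: √(6.3K_p) = 11/(2·0.24) = 22.92, so K_p = 525.2/6.3 = 83.4.

K_p = 83.4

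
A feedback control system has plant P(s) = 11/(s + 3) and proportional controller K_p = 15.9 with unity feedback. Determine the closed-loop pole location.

s = -177.9

Closed-loop transfer function: T(s) = K_p·P(s)/(1 + K_p·P(s)) = 174.9/(s + 3 + 174.9) = 174.9/(s + 177.9).
The closed-loop pole is at s = −177.9.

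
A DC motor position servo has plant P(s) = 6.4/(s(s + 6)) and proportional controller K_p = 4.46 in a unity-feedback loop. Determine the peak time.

T_p = 0.711 s

From 1 + K_pP(s) = 0: s² + 6s + 28.54 = 0 ⇒ ω_n = 5.343, ζ = 0.5615.
Damped frequency ω_d = ω_n√(1−ζ²) = 4.421 rad/s, so peak time T_p = π/ω_d = 0.711 s.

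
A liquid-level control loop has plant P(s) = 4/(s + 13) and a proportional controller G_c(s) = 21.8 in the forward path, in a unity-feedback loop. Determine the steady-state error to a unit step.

0.13

The loop is type 0. Static position error constant K_pos = G_c(0)·P(0) = 21.8·0.3077 = 6.708.
Steady-state error to a unit step: e_ss = 1/(1+K_pos) = 1/7.708 = 0.13.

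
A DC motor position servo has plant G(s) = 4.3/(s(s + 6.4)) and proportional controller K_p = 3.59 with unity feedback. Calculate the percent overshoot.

Closed-loop characteristic equation: s² + 6.4s + 15.44 = 0, so ω_n = 3.929 rad/s and ζ = 6.4/(2·3.929) = 0.8145.
%OS = 100·exp(−πζ/√(1−ζ²)) = 100·exp(−π·0.8145/√0.3367) = 1.22%.

1.22%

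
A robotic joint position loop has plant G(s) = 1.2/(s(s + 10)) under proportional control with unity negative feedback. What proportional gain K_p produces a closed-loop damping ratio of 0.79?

K_p = 33.4

Closed-loop characteristic equation: s² + 10s + K_p·1.2 = 0.
So ω_n = √(1.2K_p) and 2ζω_n = 10, giving ζ = 10/(2√(1.2K_p)).
Setting ζ = 0.79: √(1.2K_p) = 10/(2·0.79) = 6.329, so K_p = 40.06/1.2 = 33.4.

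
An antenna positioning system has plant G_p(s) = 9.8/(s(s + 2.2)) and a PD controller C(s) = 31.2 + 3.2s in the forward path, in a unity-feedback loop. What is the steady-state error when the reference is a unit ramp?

0.0072

The loop has one pole at the origin (type 1). Velocity error constant K_v = lim_{s→0} s·C(s)G_p(s) = 31.2·9.8/2.2 = 139.
Steady-state error to a unit ramp: e_ss = 1/K_v = 0.0072.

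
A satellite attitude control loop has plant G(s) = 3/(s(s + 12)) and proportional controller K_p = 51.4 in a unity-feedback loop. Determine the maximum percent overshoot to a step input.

17.7%

Closed-loop characteristic equation: s² + 12s + 154.2 = 0, so ω_n = 12.42 rad/s and ζ = 12/(2·12.42) = 0.4832.
%OS = 100·exp(−πζ/√(1−ζ²)) = 100·exp(−π·0.4832/√0.7665) = 17.7%.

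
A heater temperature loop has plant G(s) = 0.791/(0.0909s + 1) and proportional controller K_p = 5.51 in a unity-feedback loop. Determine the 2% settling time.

Closed loop: T(s) = K_p·G/(1+K_p·G) = 4.358/(0.0909s + 1 + 4.358), with pole at s = −(1 + 4.358)/0.0909 = −58.95.
τ = 1/58.95 = 0.01696 s, so 2% settling time ≈ 4τ = 0.0679 s.

T_s ≈ 0.0679 s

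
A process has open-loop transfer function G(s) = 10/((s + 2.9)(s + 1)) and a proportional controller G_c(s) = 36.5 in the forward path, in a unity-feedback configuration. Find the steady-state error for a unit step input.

The loop is type 0. Static position error constant K_pos = G_c(0)·G(0) = 36.5·3.448 = 125.9.
Steady-state error to a unit step: e_ss = 1/(1+K_pos) = 1/126.9 = 0.00788.

0.00788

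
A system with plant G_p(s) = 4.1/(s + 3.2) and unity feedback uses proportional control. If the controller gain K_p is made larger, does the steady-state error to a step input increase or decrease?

The position error constant K_pos = K_p·G_p(0) grows with K_p, and e_ss = 1/(1+K_pos) falls.

decrease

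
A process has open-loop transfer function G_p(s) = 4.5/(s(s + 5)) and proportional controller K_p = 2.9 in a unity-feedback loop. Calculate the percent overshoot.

4.92%

The closed-loop denominator s² + 5s + 13.05 gives ω_n = √13.05 = 3.612 and ζ = 5/(2ω_n) = 0.692.
%OS = 100·exp(−πζ/√(1−ζ²)) = 100·exp(−π·0.692/√0.5211) = 4.92%.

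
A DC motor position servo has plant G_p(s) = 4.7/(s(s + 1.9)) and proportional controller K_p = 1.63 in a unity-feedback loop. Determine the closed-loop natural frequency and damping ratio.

The closed-loop denominator is s(s+1.9) + 1.63·4.7 = s² + 1.9s + 7.661.
Matching s² + 2ζω_n s + ω_n²: ω_n = √7.661 = 2.768 rad/s and 2ζω_n = 1.9, so ζ = 1.9/(2·2.768) = 0.343.

ω_n = 2.77 rad/s, ζ = 0.343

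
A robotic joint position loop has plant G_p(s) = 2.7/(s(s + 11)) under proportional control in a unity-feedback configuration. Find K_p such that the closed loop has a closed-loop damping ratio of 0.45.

K_p = 55.3

Closed-loop characteristic equation: s² + 11s + K_p·2.7 = 0.
So ω_n = √(2.7K_p) and 2ζω_n = 11, giving ζ = 11/(2√(2.7K_p)).
Setting ζ = 0.45: √(2.7K_p) = 11/(2·0.45) = 12.22, so K_p = 149.4/2.7 = 55.3.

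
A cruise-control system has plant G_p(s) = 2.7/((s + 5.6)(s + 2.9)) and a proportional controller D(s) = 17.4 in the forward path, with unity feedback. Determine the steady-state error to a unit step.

0.257

The loop is type 0. Static position error constant K_pos = D(0)·G_p(0) = 17.4·0.1663 = 2.893.
Steady-state error to a unit step: e_ss = 1/(1+K_pos) = 1/3.893 = 0.257.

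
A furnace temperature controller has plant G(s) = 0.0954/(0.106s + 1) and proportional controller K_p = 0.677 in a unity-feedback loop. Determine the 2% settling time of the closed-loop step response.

Closed loop: T(s) = K_p·G/(1+K_p·G) = 0.06459/(0.106s + 1 + 0.06459), with pole at s = −(1 + 0.06459)/0.106 = −10.04.
τ = 1/10.04 = 0.09957 s, so 2% settling time ≈ 4τ = 0.398 s.

T_s ≈ 0.398 s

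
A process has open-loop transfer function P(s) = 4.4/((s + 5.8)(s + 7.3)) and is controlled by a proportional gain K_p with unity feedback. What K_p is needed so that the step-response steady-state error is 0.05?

K_p = 183

For a type-0 loop with proportional control, e_ss = 1/(1 + K_p·P(0)).
P(0) = 0.1039. Require 1/(1 + K_p·0.1039) = 0.05, so 1 + 0.1039·K_p = 20.
K_p = (20 − 1)/0.1039 = 183.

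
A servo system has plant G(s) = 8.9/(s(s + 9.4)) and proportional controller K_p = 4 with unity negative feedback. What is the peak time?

Closed-loop characteristic equation: s² + 9.4s + 35.6 = 0, so ω_n = 5.967 rad/s and ζ = 9.4/(2·5.967) = 0.7877.
Damped frequency ω_d = ω_n√(1−ζ²) = 3.676 rad/s, so peak time T_p = π/ω_d = 0.855 s.

T_p = 0.855 s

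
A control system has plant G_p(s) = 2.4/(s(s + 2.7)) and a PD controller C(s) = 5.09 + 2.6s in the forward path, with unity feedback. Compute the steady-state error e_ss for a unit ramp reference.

The loop has one pole at the origin (type 1). Velocity error constant K_v = lim_{s→0} s·C(s)G_p(s) = 5.09·2.4/2.7 = 4.524.
Steady-state error to a unit ramp: e_ss = 1/K_v = 0.221.

0.221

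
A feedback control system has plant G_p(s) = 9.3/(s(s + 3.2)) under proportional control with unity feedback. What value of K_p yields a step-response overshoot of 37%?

From %OS = 100·exp(−πζ/√(1−ζ²)) = 37%, ζ = −ln(0.37)/√(π²+ln²(0.37)) = 0.3017.
Characteristic equation s² + 3.2s + 9.3K_p = 0 gives ζ = 3.2/(2√(9.3K_p)).
Setting ζ = 0.3017: √(9.3K_p) = 3.2/(2·0.3017) = 5.303, so K_p = 28.12/9.3 = 3.02.

K_p = 3.02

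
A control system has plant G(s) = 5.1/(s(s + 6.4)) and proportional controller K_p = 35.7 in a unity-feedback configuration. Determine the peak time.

T_p = 0.24 s

Closed-loop characteristic equation: s² + 6.4s + 182.1 = 0, so ω_n = 13.49 rad/s and ζ = 6.4/(2·13.49) = 0.2372.
Damped frequency ω_d = ω_n√(1−ζ²) = 13.11 rad/s, so peak time T_p = π/ω_d = 0.24 s.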